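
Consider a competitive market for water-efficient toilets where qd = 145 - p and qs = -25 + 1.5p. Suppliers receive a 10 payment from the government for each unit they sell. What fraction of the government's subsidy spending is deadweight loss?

Pre-subsidy: 145 - p = -25 + 1.5p gives p* = 68, q* = 77.
With the subsidy, sellers receive ps = pb + 10 for each unit, where pb is the price buyers pay.
Supply in terms of pb becomes qs = -25 + 1.5(pb + 10) = -10 + 1.5pb. Setting this equal to demand: 145 - pb = -10 + 1.5pb, so pb = 62.
Sellers receive ps = 62 + 10 = 72; q' = 145 − 1·62 = 83.
ΔCS = ½(77 + 83)(68 − 62) = 480; ΔPS = ½(77 + 83)(72 − 68) = 320.
Government spending = 10 × 83 = 830.
DWL = ½ × 10 × (83 − 77) = 30; fraction = 30 / 830 = 3/83.

DWL / government spending = 3/83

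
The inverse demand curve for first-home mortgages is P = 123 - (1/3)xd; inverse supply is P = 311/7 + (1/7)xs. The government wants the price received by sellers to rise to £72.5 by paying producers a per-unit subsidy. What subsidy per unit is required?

Required subsidy s = £15 per unit

At a seller price of 72.5, quantity supplied is -311 + 7·72.5 = 196.5.
Buyers absorb 196.5 only when they pay Pb = 123 − (1/3)·196.5 = 57.5.
s = Ps − Pb = 72.5 − 57.5 = 15.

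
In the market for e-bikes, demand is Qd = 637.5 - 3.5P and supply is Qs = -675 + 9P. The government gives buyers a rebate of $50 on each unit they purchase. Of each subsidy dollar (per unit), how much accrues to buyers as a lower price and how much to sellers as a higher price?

Buyers gain $36 per unit; sellers gain $14 per unit

Pre-subsidy: 637.5 - 3.5P = -675 + 9P gives P* = 105, Q* = 270.
With the rebate, buyers effectively pay Pb = Ps − 50, where Ps is the price sellers receive.
Demand in terms of Ps becomes Qd = 637.5 − 3.5(Ps − 50) = 812.5 - 3.5Ps. Setting this equal to supply: 812.5 - 3.5Ps = -675 + 9Ps, so Ps = 119.
Buyers pay Pb = 119 − 50 = 69; Q' = -675 + 9·119 = 396.
Buyers' price falls by P* − Pb = 105 − 69 = 36; sellers' price rises by Ps − P* = 119 − 105 = 14.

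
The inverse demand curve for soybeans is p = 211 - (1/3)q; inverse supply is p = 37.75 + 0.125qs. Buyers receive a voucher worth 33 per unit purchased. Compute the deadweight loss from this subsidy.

Pre-subsidy: 211 - (1/3)q = 37.75 + 0.125q gives q* = 378 and p* = 85.
With the rebate, buyers effectively pay pb = ps − 33, where ps is the price sellers receive.
On the curves, pb = 211 - (1/3)q and ps = 37.75 + 0.125q; the wedge ps − pb = 33 gives 37.75 + 0.125q − (211 - (1/3)q) = 33, so q' = 450.
Then pb = 211 − (1/3)·450 = 61 and ps = 37.75 + 0.125·450 = 94.
The subsidy expands output by 450 − 378 = 72 past the efficient level; on those units the gap between marginal cost and willingness to pay runs from 0 up to 33.
DWL = ½ × 33 × 72 = 1188.

Deadweight loss = 1188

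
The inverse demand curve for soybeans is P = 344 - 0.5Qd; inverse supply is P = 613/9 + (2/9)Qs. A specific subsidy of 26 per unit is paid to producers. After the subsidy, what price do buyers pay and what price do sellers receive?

Buyers pay 135; sellers receive 161

Pre-subsidy: 344 - 0.5Q = 613/9 + (2/9)Q gives Q* = 382 and P* = 153.
With the subsidy, sellers receive Ps = Pb + 26 for each unit, where Pb is the price buyers pay.
On the curves, Pb = 344 - 0.5Q and Ps = 613/9 + (2/9)Q; the wedge Ps − Pb = 26 gives 613/9 + (2/9)Q − (344 - 0.5Q) = 26, so Q' = 418.
Then Pb = 344 − 0.5·418 = 135 and Ps = 613/9 + (2/9)·418 = 161.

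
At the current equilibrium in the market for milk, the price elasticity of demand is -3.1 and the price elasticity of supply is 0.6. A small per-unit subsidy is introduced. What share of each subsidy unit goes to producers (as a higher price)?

For a small subsidy around the equilibrium, the benefit split depends on the relative slopes, which at a point are proportional to the elasticities.
Buyer share = εs/(εs + |εd|) = 0.6/(0.6 + 3.1) = 6/37; seller share = |εd|/(εs + |εd|) = 31/37.
So producers capture 31/37 of the subsidy.

Producer share = 31/37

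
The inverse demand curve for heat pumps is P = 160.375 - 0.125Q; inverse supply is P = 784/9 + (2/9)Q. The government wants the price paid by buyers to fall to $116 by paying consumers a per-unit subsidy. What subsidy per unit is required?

Required subsidy s = $50 per unit

At a buyer price of 116, quantity demanded is 1283 − 8·116 = 355.
Sellers supply 355 only when they receive Ps = 784/9 + (2/9)·355 = 166.
s = Ps − Pb = 166 − 116 = 50.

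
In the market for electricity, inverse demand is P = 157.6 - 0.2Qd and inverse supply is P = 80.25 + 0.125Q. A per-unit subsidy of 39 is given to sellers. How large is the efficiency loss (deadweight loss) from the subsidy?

Deadweight loss = 2340

Pre-subsidy: 157.6 - 0.2Q = 80.25 + 0.125Q gives Q* = 238 and P* = 110.
With the subsidy, sellers receive Ps = Pb + 39 for each unit, where Pb is the price buyers pay.
On the curves, Pb = 157.6 - 0.2Q and Ps = 80.25 + 0.125Q; the wedge Ps − Pb = 39 gives 80.25 + 0.125Q − (157.6 - 0.2Q) = 39, so Q' = 358.
Then Pb = 157.6 − 0.2·358 = 86 and Ps = 80.25 + 0.125·358 = 125.
The subsidy expands output by 358 − 238 = 120 past the efficient level; on those units the gap between marginal cost and willingness to pay runs from 0 up to 39.
DWL = ½ × 39 × 120 = 2340.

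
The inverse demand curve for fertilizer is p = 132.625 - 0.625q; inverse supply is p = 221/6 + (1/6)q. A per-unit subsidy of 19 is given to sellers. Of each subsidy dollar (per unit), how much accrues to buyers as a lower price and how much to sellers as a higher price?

Pre-subsidy: 132.625 - 0.625q = 221/6 + (1/6)q gives q* = 121 and p* = 57.
With the subsidy, sellers receive ps = pb + 19 for each unit, where pb is the price buyers pay.
On the curves, pb = 132.625 - 0.625q and ps = 221/6 + (1/6)q; the wedge ps − pb = 19 gives 221/6 + (1/6)q − (132.625 - 0.625q) = 19, so q' = 145.
Then pb = 132.625 − 0.625·145 = 42 and ps = 221/6 + (1/6)·145 = 61.
Buyers' price falls by p* − pb = 57 − 42 = 15; sellers' price rises by ps − p* = 61 − 57 = 4.

Buyers gain 15 per unit; sellers gain 4 per unit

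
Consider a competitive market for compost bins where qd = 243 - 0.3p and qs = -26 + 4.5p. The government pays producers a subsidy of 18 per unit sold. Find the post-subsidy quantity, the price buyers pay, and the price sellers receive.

Pre-subsidy: 243 - 0.3p = -26 + 4.5p gives p* = 1345/24, q* = 226.1875.
With the subsidy, sellers receive ps = pb + 18 for each unit, where pb is the price buyers pay.
Supply in terms of pb becomes qs = -26 + 4.5(pb + 18) = 55 + 4.5pb. Setting this equal to demand: 243 - 0.3pb = 55 + 4.5pb, so pb = 235/6.
Sellers receive ps = 235/6 + 18 = 343/6; q' = 243 − 0.3·(235/6) = 231.25.

q' = 231.25; buyers pay 235/6; sellers receive 343/6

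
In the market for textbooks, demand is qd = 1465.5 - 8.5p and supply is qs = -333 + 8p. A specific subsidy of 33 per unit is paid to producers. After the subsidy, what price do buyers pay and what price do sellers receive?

Buyers pay 93; sellers receive 126

Pre-subsidy: 1465.5 - 8.5p = -333 + 8p gives p* = 109, q* = 539.
With the subsidy, sellers receive ps = pb + 33 for each unit, where pb is the price buyers pay.
Supply in terms of pb becomes qs = -333 + 8(pb + 33) = -69 + 8pb. Setting this equal to demand: 1465.5 - 8.5pb = -69 + 8pb, so pb = 93.
Sellers receive ps = 93 + 33 = 126; q' = 1465.5 − 8.5·93 = 675.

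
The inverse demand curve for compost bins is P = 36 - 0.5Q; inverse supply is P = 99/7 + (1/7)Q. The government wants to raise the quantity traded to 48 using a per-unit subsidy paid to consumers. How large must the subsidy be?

At Q = 48, from the demand curve buyers pay Pb = 36 − 0.5·48 = 12; from the supply curve sellers need Ps = 99/7 + (1/7)·48 = 21.
The subsidy must fill the gap: s = Ps − Pb = 21 − 12 = 9.

Required subsidy s = 9 per unit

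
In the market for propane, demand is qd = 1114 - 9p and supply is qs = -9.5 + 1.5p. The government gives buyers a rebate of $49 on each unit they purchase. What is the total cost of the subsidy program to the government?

Government cost = $10486

Pre-subsidy: 1114 - 9p = -9.5 + 1.5p gives p* = 107, q* = 151.
With the rebate, buyers effectively pay pb = ps − 49, where ps is the price sellers receive.
Demand in terms of ps becomes qd = 1114 − 9(ps − 49) = 1555 - 9ps. Setting this equal to supply: 1555 - 9ps = -9.5 + 1.5ps, so ps = 149.
Buyers pay pb = 149 − 49 = 100; q' = -9.5 + 1.5·149 = 214.
Government outlay = subsidy × quantity = 49 × 214 = 10486.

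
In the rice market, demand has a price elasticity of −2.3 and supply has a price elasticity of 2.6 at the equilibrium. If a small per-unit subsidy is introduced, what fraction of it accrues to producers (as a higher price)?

Producer share = 23/49

For a small subsidy around the equilibrium, the benefit split depends on the relative slopes, which at a point are proportional to the elasticities.
Buyer share = εs/(εs + |εd|) = 2.6/(2.6 + 2.3) = 26/49; seller share = |εd|/(εs + |εd|) = 23/49.
So producers capture 23/49 of the subsidy.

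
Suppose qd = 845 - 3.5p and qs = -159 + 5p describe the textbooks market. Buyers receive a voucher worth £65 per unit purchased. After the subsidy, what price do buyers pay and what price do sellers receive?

Pre-subsidy: 845 - 3.5p = -159 + 5p gives p* = 2008/17, q* = 7337/17.
With the rebate, buyers effectively pay pb = ps − 65, where ps is the price sellers receive.
Demand in terms of ps becomes qd = 845 − 3.5(ps − 65) = 1072.5 - 3.5ps. Setting this equal to supply: 1072.5 - 3.5ps = -159 + 5ps, so ps = 2463/17.
Buyers pay pb = 2463/17 − 65 = 1358/17; q' = -159 + 5·(2463/17) = 9612/17.

Buyers pay 1358/17; sellers receive 2463/17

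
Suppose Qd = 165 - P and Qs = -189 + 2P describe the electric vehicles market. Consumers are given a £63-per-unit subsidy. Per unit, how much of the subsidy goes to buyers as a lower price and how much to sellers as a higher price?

Buyers gain £42 per unit; sellers gain £21 per unit

Pre-subsidy: 165 - P = -189 + 2P gives P* = 118, Q* = 47.
With the rebate, buyers effectively pay Pb = Ps − 63, where Ps is the price sellers receive.
Demand in terms of Ps becomes Qd = 165 − 1(Ps − 63) = 228 - Ps. Setting this equal to supply: 228 - Ps = -189 + 2Ps, so Ps = 139.
Buyers pay Pb = 139 − 63 = 76; Q' = -189 + 2·139 = 89.
Buyers' price falls by P* − Pb = 118 − 76 = 42; sellers' price rises by Ps − P* = 139 − 118 = 21.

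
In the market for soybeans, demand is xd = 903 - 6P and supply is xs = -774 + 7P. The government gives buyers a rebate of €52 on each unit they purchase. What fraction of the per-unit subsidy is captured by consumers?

Pre-subsidy: 903 - 6P = -774 + 7P gives P* = 129, x* = 129.
With the rebate, buyers effectively pay Pb = Ps − 52, where Ps is the price sellers receive.
Demand in terms of Ps becomes xd = 903 − 6(Ps − 52) = 1215 - 6Ps. Setting this equal to supply: 1215 - 6Ps = -774 + 7Ps, so Ps = 153.
Buyers pay Pb = 153 − 52 = 101; x' = -774 + 7·153 = 297.
Buyers' price falls by P* − Pb = 129 − 101 = 28; sellers' price rises by Ps − P* = 153 − 129 = 24.
So consumers capture 28/52 = 7/13 of each unit of subsidy.

Consumer share = 7/13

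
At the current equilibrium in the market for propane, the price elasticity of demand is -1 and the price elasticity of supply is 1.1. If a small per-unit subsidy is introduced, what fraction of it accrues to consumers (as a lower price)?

Consumer share = 11/21

For a small subsidy around the equilibrium, the benefit split depends on the relative slopes, which at a point are proportional to the elasticities.
Buyer share = εs/(εs + |εd|) = 1.1/(1.1 + 1) = 11/21; seller share = |εd|/(εs + |εd|) = 10/21.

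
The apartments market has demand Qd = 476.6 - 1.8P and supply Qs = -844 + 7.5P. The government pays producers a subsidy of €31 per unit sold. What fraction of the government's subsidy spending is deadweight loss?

DWL / government spending = 45/532

Pre-subsidy: 476.6 - 1.8P = -844 + 7.5P gives P* = 142, Q* = 221.
With the subsidy, sellers receive Ps = Pb + 31 for each unit, where Pb is the price buyers pay.
Supply in terms of Pb becomes Qs = -844 + 7.5(Pb + 31) = -611.5 + 7.5Pb. Setting this equal to demand: 476.6 - 1.8Pb = -611.5 + 7.5Pb, so Pb = 117.
Sellers receive Ps = 117 + 31 = 148; Q' = 476.6 − 1.8·117 = 266.
ΔCS = ½(221 + 266)(142 − 117) = 6087.5; ΔPS = ½(221 + 266)(148 − 142) = 1461.
Government spending = 31 × 266 = 8246.
DWL = ½ × 31 × (266 − 221) = 697.5; fraction = 697.5 / 8246 = 45/532.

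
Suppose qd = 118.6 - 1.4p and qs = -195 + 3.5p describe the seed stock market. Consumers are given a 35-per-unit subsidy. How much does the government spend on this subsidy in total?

Government cost = 2240

Pre-subsidy: 118.6 - 1.4p = -195 + 3.5p gives p* = 64, q* = 29.
With the rebate, buyers effectively pay pb = ps − 35, where ps is the price sellers receive.
Demand in terms of ps becomes qd = 118.6 − 1.4(ps − 35) = 167.6 - 1.4ps. Setting this equal to supply: 167.6 - 1.4ps = -195 + 3.5ps, so ps = 74.
Buyers pay pb = 74 − 35 = 39; q' = -195 + 3.5·74 = 64.
Government outlay = subsidy × quantity = 35 × 64 = 2240.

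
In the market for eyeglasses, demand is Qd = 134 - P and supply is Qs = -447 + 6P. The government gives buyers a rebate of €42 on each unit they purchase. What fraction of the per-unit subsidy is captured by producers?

Producer share = 1/7

Pre-subsidy: 134 - P = -447 + 6P gives P* = 83, Q* = 51.
With the rebate, buyers effectively pay Pb = Ps − 42, where Ps is the price sellers receive.
Demand in terms of Ps becomes Qd = 134 − 1(Ps − 42) = 176 - Ps. Setting this equal to supply: 176 - Ps = -447 + 6Ps, so Ps = 89.
Buyers pay Pb = 89 − 42 = 47; Q' = -447 + 6·89 = 87.
Buyers' price falls by P* − Pb = 83 − 47 = 36; sellers' price rises by Ps − P* = 89 − 83 = 6.
So producers capture 6/42 = 1/7 of each unit of subsidy.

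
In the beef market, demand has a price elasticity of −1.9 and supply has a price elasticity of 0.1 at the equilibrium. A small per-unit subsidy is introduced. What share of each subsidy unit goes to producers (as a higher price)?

Producer share = 0.95

For a small subsidy around the equilibrium, the benefit split depends on the relative slopes, which at a point are proportional to the elasticities.
Buyer share = εs/(εs + |εd|) = 0.1/(0.1 + 1.9) = 0.05; seller share = |εd|/(εs + |εd|) = 0.95.
So producers capture 0.95 of the subsidy.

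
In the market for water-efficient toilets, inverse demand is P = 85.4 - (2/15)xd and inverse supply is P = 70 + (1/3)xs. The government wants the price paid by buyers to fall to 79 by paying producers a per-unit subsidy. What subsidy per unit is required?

Required subsidy s = 7 per unit

At a buyer price of 79, quantity demanded is 640.5 − 7.5·79 = 48.
Sellers supply 48 only when they receive Ps = 70 + (1/3)·48 = 86.
s = Ps − Pb = 86 − 79 = 7.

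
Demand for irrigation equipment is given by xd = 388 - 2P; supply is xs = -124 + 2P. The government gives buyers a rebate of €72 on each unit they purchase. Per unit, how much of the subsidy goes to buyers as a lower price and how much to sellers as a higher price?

Buyers gain €36 per unit; sellers gain €36 per unit

Pre-subsidy: 388 - 2P = -124 + 2P gives P* = 128, x* = 132.
With the rebate, buyers effectively pay Pb = Ps − 72, where Ps is the price sellers receive.
Demand in terms of Ps becomes xd = 388 − 2(Ps − 72) = 532 - 2Ps. Setting this equal to supply: 532 - 2Ps = -124 + 2Ps, so Ps = 164.
Buyers pay Pb = 164 − 72 = 92; x' = -124 + 2·164 = 204.
Buyers' price falls by P* − Pb = 128 − 92 = 36; sellers' price rises by Ps − P* = 164 − 128 = 36.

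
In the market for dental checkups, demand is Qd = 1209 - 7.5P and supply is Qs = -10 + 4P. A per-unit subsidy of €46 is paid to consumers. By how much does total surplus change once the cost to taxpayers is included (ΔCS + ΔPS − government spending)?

Pre-subsidy: 1209 - 7.5P = -10 + 4P gives P* = 106, Q* = 414.
With the rebate, buyers effectively pay Pb = Ps − 46, where Ps is the price sellers receive.
Demand in terms of Ps becomes Qd = 1209 − 7.5(Ps − 46) = 1554 - 7.5Ps. Setting this equal to supply: 1554 - 7.5Ps = -10 + 4Ps, so Ps = 136.
Buyers pay Pb = 136 − 46 = 90; Q' = -10 + 4·136 = 534.
ΔCS = ½(414 + 534)(106 − 90) = 7584; ΔPS = ½(414 + 534)(136 − 106) = 14220.
Government spending = 46 × 534 = 24564.
Net change = 7584 + 14220 − 24564 = -2760. The loss equals the DWL triangle ½·46·120.

Net change in total surplus = -€2760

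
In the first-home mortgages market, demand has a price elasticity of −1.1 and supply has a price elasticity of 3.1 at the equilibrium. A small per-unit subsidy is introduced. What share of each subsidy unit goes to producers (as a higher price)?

Producer share = 11/42

For a small subsidy around the equilibrium, the benefit split depends on the relative slopes, which at a point are proportional to the elasticities.
Buyer share = εs/(εs + |εd|) = 3.1/(3.1 + 1.1) = 31/42; seller share = |εd|/(εs + |εd|) = 11/42.
So producers capture 11/42 of the subsidy.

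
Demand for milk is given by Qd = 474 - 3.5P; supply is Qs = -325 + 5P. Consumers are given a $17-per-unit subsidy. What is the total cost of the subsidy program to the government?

Pre-subsidy: 474 - 3.5P = -325 + 5P gives P* = 94, Q* = 145.
With the rebate, buyers effectively pay Pb = Ps − 17, where Ps is the price sellers receive.
Demand in terms of Ps becomes Qd = 474 − 3.5(Ps − 17) = 533.5 - 3.5Ps. Setting this equal to supply: 533.5 - 3.5Ps = -325 + 5Ps, so Ps = 101.
Buyers pay Pb = 101 − 17 = 84; Q' = -325 + 5·101 = 180.
Government outlay = subsidy × quantity = 17 × 180 = 3060.

Government cost = $3060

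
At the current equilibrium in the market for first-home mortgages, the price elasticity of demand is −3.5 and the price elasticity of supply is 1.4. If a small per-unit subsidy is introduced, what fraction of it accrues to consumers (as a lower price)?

For a small subsidy around the equilibrium, the benefit split depends on the relative slopes, which at a point are proportional to the elasticities.
Buyer share = εs/(εs + |εd|) = 1.4/(1.4 + 3.5) = 2/7; seller share = |εd|/(εs + |εd|) = 5/7.

Consumer share = 2/7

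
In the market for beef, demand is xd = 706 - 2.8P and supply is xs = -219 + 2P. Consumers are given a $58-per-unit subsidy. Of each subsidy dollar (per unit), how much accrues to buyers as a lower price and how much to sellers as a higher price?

Pre-subsidy: 706 - 2.8P = -219 + 2P gives P* = 4625/24, x* = 1997/12.
With the rebate, buyers effectively pay Pb = Ps − 58, where Ps is the price sellers receive.
Demand in terms of Ps becomes xd = 706 − 2.8(Ps − 58) = 868.4 - 2.8Ps. Setting this equal to supply: 868.4 - 2.8Ps = -219 + 2Ps, so Ps = 5437/24.
Buyers pay Pb = 5437/24 − 58 = 4045/24; x' = -219 + 2·(5437/24) = 2809/12.
Buyers' price falls by P* − Pb = 4625/24 − 4045/24 = 145/6; sellers' price rises by Ps − P* = 5437/24 − 4625/24 = 203/6.

Buyers gain 145/6 per unit; sellers gain 203/6 per unit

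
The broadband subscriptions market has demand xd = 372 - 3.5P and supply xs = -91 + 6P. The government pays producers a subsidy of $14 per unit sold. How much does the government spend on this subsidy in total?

Pre-subsidy: 372 - 3.5P = -91 + 6P gives P* = 926/19, x* = 3827/19.
With the subsidy, sellers receive Ps = Pb + 14 for each unit, where Pb is the price buyers pay.
Supply in terms of Pb becomes xs = -91 + 6(Pb + 14) = -7 + 6Pb. Setting this equal to demand: 372 - 3.5Pb = -7 + 6Pb, so Pb = 758/19.
Sellers receive Ps = 758/19 + 14 = 1024/19; x' = 372 − 3.5·(758/19) = 4415/19.
Government outlay = subsidy × quantity = 14 × 4415/19 = 61810/19.

Government cost = 61810/19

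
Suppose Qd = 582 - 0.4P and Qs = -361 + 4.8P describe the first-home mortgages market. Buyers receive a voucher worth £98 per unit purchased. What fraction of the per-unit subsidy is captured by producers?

Producer share = 1/13

Pre-subsidy: 582 - 0.4P = -361 + 4.8P gives P* = 4715/26, Q* = 6623/13.
With the rebate, buyers effectively pay Pb = Ps − 98, where Ps is the price sellers receive.
Demand in terms of Ps becomes Qd = 582 − 0.4(Ps − 98) = 621.2 - 0.4Ps. Setting this equal to supply: 621.2 - 0.4Ps = -361 + 4.8Ps, so Ps = 4911/26.
Buyers pay Pb = 4911/26 − 98 = 2363/26; Q' = -361 + 4.8·(4911/26) = 35467/65.
Buyers' price falls by P* − Pb = 4715/26 − 2363/26 = 1176/13; sellers' price rises by Ps − P* = 4911/26 − 4715/26 = 98/13.
So producers capture (98/13)/98 = 1/13 of each unit of subsidy.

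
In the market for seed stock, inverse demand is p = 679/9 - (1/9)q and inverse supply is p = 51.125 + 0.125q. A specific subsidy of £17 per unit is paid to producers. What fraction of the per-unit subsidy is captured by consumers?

Consumer share = 8/17

Pre-subsidy: 679/9 - (1/9)q = 51.125 + 0.125q gives q* = 103 and p* = 64.
With the subsidy, sellers receive ps = pb + 17 for each unit, where pb is the price buyers pay.
On the curves, pb = 679/9 - (1/9)q and ps = 51.125 + 0.125q; the wedge ps − pb = 17 gives 51.125 + 0.125q − (679/9 - (1/9)q) = 17, so q' = 175.
Then pb = 679/9 − (1/9)·175 = 56 and ps = 51.125 + 0.125·175 = 73.
Buyers' price falls by p* − pb = 64 − 56 = 8; sellers' price rises by ps − p* = 73 − 64 = 9.
So consumers capture 8/17 = 8/17 of each unit of subsidy.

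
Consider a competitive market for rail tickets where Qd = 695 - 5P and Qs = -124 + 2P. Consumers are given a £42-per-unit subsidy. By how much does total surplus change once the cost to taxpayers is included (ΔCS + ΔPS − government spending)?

Net change in total surplus = -£1260

Pre-subsidy: 695 - 5P = -124 + 2P gives P* = 117, Q* = 110.
With the rebate, buyers effectively pay Pb = Ps − 42, where Ps is the price sellers receive.
Demand in terms of Ps becomes Qd = 695 − 5(Ps − 42) = 905 - 5Ps. Setting this equal to supply: 905 - 5Ps = -124 + 2Ps, so Ps = 147.
Buyers pay Pb = 147 − 42 = 105; Q' = -124 + 2·147 = 170.
ΔCS = ½(110 + 170)(117 − 105) = 1680; ΔPS = ½(110 + 170)(147 − 117) = 4200.
Government spending = 42 × 170 = 7140.
Net change = 1680 + 4200 − 7140 = -1260. The loss equals the DWL triangle ½·42·60.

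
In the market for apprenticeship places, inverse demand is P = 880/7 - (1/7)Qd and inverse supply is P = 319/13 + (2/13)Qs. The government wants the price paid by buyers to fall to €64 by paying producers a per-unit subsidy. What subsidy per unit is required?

Required subsidy s = €27 per unit

At a buyer price of 64, quantity demanded is 880 − 7·64 = 432.
Sellers supply 432 only when they receive Ps = 319/13 + (2/13)·432 = 91.
s = Ps − Pb = 91 − 64 = 27.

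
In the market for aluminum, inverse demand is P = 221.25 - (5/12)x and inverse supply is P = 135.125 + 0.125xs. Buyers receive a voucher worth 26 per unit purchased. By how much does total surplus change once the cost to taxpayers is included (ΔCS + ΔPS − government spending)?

Pre-subsidy: 221.25 - (5/12)x = 135.125 + 0.125x gives x* = 159 and P* = 155.
With the rebate, buyers effectively pay Pb = Ps − 26, where Ps is the price sellers receive.
On the curves, Pb = 221.25 - (5/12)x and Ps = 135.125 + 0.125x; the wedge Ps − Pb = 26 gives 135.125 + 0.125x − (221.25 - (5/12)x) = 26, so x' = 207.
Then Pb = 221.25 − (5/12)·207 = 135 and Ps = 135.125 + 0.125·207 = 161.
ΔCS = ½(159 + 207)(155 − 135) = 3660; ΔPS = ½(159 + 207)(161 − 155) = 1098.
Government spending = 26 × 207 = 5382.
Net change = 3660 + 1098 − 5382 = -624. The loss equals the DWL triangle ½·26·48.

Net change in total surplus = -624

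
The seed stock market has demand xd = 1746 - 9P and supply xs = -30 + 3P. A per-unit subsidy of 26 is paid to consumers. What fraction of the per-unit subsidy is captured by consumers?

Pre-subsidy: 1746 - 9P = -30 + 3P gives P* = 148, x* = 414.
With the rebate, buyers effectively pay Pb = Ps − 26, where Ps is the price sellers receive.
Demand in terms of Ps becomes xd = 1746 − 9(Ps − 26) = 1980 - 9Ps. Setting this equal to supply: 1980 - 9Ps = -30 + 3Ps, so Ps = 167.5.
Buyers pay Pb = 167.5 − 26 = 141.5; x' = -30 + 3·167.5 = 472.5.
Buyers' price falls by P* − Pb = 148 − 141.5 = 6.5; sellers' price rises by Ps − P* = 167.5 − 148 = 19.5.
So consumers capture 6.5/26 = 0.25 of each unit of subsidy.

Consumer share = 0.25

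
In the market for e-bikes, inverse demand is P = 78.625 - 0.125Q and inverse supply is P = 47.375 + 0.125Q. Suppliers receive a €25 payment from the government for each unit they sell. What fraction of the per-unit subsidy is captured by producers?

Producer share = 0.5

Pre-subsidy: 78.625 - 0.125Q = 47.375 + 0.125Q gives Q* = 125 and P* = 63.
With the subsidy, sellers receive Ps = Pb + 25 for each unit, where Pb is the price buyers pay.
On the curves, Pb = 78.625 - 0.125Q and Ps = 47.375 + 0.125Q; the wedge Ps − Pb = 25 gives 47.375 + 0.125Q − (78.625 - 0.125Q) = 25, so Q' = 225.
Then Pb = 78.625 − 0.125·225 = 50.5 and Ps = 47.375 + 0.125·225 = 75.5.
Buyers' price falls by P* − Pb = 63 − 50.5 = 12.5; sellers' price rises by Ps − P* = 75.5 − 63 = 12.5.
So producers capture 12.5/25 = 0.5 of each unit of subsidy.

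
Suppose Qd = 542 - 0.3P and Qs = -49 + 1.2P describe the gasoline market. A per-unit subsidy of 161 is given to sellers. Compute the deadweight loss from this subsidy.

Deadweight loss = 3110.52

Pre-subsidy: 542 - 0.3P = -49 + 1.2P gives P* = 394, Q* = 423.8.
With the subsidy, sellers receive Ps = Pb + 161 for each unit, where Pb is the price buyers pay.
Supply in terms of Pb becomes Qs = -49 + 1.2(Pb + 161) = 144.2 + 1.2Pb. Setting this equal to demand: 542 - 0.3Pb = 144.2 + 1.2Pb, so Pb = 265.2.
Sellers receive Ps = 265.2 + 161 = 426.2; Q' = 542 − 0.3·265.2 = 462.44.
The subsidy expands output by 462.44 − 423.8 = 38.64 past the efficient level; on those units the gap between marginal cost and willingness to pay runs from 0 up to 161.
DWL = ½ × 161 × 38.64 = 3110.52.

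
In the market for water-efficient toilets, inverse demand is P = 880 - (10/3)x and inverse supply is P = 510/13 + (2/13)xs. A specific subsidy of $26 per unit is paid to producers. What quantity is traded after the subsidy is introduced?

Pre-subsidy: 880 - (10/3)x = 510/13 + (2/13)x gives x* = 16395/68 and P* = 2595/34.
With the subsidy, sellers receive Ps = Pb + 26 for each unit, where Pb is the price buyers pay.
On the curves, Pb = 880 - (10/3)x and Ps = 510/13 + (2/13)x; the wedge Ps − Pb = 26 gives 510/13 + (2/13)x − (880 - (10/3)x) = 26, so x' = 8451/34.
Then Pb = 880 − (10/3)·(8451/34) = 875/17 and Ps = 510/13 + (2/13)·(8451/34) = 1317/17.

x' = 8451/34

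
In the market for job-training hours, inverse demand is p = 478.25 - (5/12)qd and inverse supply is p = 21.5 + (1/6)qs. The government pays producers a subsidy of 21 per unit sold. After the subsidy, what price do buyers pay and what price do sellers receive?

Buyers pay 137; sellers receive 158

Pre-subsidy: 478.25 - (5/12)q = 21.5 + (1/6)q gives q* = 783 and p* = 152.
With the subsidy, sellers receive ps = pb + 21 for each unit, where pb is the price buyers pay.
On the curves, pb = 478.25 - (5/12)q and ps = 21.5 + (1/6)q; the wedge ps − pb = 21 gives 21.5 + (1/6)q − (478.25 - (5/12)q) = 21, so q' = 819.
Then pb = 478.25 − (5/12)·819 = 137 and ps = 21.5 + (1/6)·819 = 158.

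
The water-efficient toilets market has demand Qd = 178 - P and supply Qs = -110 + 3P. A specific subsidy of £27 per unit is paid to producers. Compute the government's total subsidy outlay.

Pre-subsidy: 178 - P = -110 + 3P gives P* = 72, Q* = 106.
With the subsidy, sellers receive Ps = Pb + 27 for each unit, where Pb is the price buyers pay.
Supply in terms of Pb becomes Qs = -110 + 3(Pb + 27) = -29 + 3Pb. Setting this equal to demand: 178 - Pb = -29 + 3Pb, so Pb = 51.75.
Sellers receive Ps = 51.75 + 27 = 78.75; Q' = 178 − 1·51.75 = 126.25.
Government outlay = subsidy × quantity = 27 × 126.25 = 3408.75.

Government cost = £3408.75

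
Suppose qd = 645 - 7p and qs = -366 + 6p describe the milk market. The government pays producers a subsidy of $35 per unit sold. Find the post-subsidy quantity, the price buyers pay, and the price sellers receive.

Pre-subsidy: 645 - 7p = -366 + 6p gives p* = 1011/13, q* = 1308/13.
With the subsidy, sellers receive ps = pb + 35 for each unit, where pb is the price buyers pay.
Supply in terms of pb becomes qs = -366 + 6(pb + 35) = -156 + 6pb. Setting this equal to demand: 645 - 7pb = -156 + 6pb, so pb = 801/13.
Sellers receive ps = 801/13 + 35 = 1256/13; q' = 645 − 7·(801/13) = 2778/13.

q' = 2778/13; buyers pay 801/13; sellers receive 1256/13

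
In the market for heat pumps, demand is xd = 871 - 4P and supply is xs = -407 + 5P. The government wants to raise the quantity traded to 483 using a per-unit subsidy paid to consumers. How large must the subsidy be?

Required subsidy s = 81 per unit

At x = 483, invert demand for the buyer price: Pb = (871 − 483)/4 = 97; invert supply for the seller price: Ps = (483 − (-407))/5 = 178.
The subsidy must fill the gap: s = Ps − Pb = 178 − 97 = 81.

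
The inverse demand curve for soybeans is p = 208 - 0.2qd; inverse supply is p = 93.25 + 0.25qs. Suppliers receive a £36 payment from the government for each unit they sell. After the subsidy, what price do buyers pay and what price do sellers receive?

Buyers pay £141; sellers receive £177

Pre-subsidy: 208 - 0.2q = 93.25 + 0.25q gives q* = 255 and p* = 157.
With the subsidy, sellers receive ps = pb + 36 for each unit, where pb is the price buyers pay.
On the curves, pb = 208 - 0.2q and ps = 93.25 + 0.25q; the wedge ps − pb = 36 gives 93.25 + 0.25q − (208 - 0.2q) = 36, so q' = 335.
Then pb = 208 − 0.2·335 = 141 and ps = 93.25 + 0.25·335 = 177.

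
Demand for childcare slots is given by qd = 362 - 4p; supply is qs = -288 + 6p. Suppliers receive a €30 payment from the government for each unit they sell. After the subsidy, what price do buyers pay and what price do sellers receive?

Pre-subsidy: 362 - 4p = -288 + 6p gives p* = 65, q* = 102.
With the subsidy, sellers receive ps = pb + 30 for each unit, where pb is the price buyers pay.
Supply in terms of pb becomes qs = -288 + 6(pb + 30) = -108 + 6pb. Setting this equal to demand: 362 - 4pb = -108 + 6pb, so pb = 47.
Sellers receive ps = 47 + 30 = 77; q' = 362 − 4·47 = 174.

Buyers pay €47; sellers receive €77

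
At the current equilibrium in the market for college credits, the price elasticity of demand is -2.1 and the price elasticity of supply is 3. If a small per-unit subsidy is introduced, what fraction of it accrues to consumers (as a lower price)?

For a small subsidy around the equilibrium, the benefit split depends on the relative slopes, which at a point are proportional to the elasticities.
Buyer share = εs/(εs + |εd|) = 3/(3 + 2.1) = 10/17; seller share = |εd|/(εs + |εd|) = 7/17.

Consumer share = 10/17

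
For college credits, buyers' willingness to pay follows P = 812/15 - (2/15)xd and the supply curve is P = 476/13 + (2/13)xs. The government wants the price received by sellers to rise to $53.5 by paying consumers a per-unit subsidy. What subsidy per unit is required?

Required subsidy s = $14 per unit

At a seller price of 53.5, quantity supplied is -238 + 6.5·53.5 = 109.75.
Buyers absorb 109.75 only when they pay Pb = 812/15 − (2/15)·109.75 = 39.5.
s = Ps − Pb = 53.5 − 39.5 = 14.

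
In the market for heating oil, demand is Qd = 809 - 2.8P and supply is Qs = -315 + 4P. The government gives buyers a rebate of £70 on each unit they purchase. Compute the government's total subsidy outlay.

Pre-subsidy: 809 - 2.8P = -315 + 4P gives P* = 2810/17, Q* = 5885/17.
With the rebate, buyers effectively pay Pb = Ps − 70, where Ps is the price sellers receive.
Demand in terms of Ps becomes Qd = 809 − 2.8(Ps − 70) = 1005 - 2.8Ps. Setting this equal to supply: 1005 - 2.8Ps = -315 + 4Ps, so Ps = 3300/17.
Buyers pay Pb = 3300/17 − 70 = 2110/17; Q' = -315 + 4·(3300/17) = 7845/17.
Government outlay = subsidy × quantity = 70 × 7845/17 = 549150/17.

Government cost = 549150/17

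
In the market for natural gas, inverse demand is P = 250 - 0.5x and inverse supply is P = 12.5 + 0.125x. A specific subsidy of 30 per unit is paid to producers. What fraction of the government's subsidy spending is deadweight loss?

DWL / government spending = 6/107

Pre-subsidy: 250 - 0.5x = 12.5 + 0.125x gives x* = 380 and P* = 60.
With the subsidy, sellers receive Ps = Pb + 30 for each unit, where Pb is the price buyers pay.
On the curves, Pb = 250 - 0.5x and Ps = 12.5 + 0.125x; the wedge Ps − Pb = 30 gives 12.5 + 0.125x − (250 - 0.5x) = 30, so x' = 428.
Then Pb = 250 − 0.5·428 = 36 and Ps = 12.5 + 0.125·428 = 66.
ΔCS = ½(380 + 428)(60 − 36) = 9696; ΔPS = ½(380 + 428)(66 − 60) = 2424.
Government spending = 30 × 428 = 12840.
DWL = ½ × 30 × (428 − 380) = 720; fraction = 720 / 12840 = 6/107.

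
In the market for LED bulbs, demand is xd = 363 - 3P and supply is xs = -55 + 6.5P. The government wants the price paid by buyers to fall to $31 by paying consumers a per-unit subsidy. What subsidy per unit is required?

Required subsidy s = $19 per unit

At a buyer price of 31, quantity demanded is 363 − 3·31 = 270.
Sellers supply 270 only when they receive Ps with -55 + 6.5·Ps = 270, i.e. Ps = 50.
s = Ps − Pb = 50 − 31 = 19.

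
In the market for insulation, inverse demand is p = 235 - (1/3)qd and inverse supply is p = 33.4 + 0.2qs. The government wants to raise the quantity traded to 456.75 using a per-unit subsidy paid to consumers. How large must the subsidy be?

At q = 456.75, from the demand curve buyers pay pb = 235 − (1/3)·456.75 = 82.75; from the supply curve sellers need ps = 33.4 + 0.2·456.75 = 124.75.
The subsidy must fill the gap: s = ps − pb = 124.75 − 82.75 = 42.

Required subsidy s = 42 per unit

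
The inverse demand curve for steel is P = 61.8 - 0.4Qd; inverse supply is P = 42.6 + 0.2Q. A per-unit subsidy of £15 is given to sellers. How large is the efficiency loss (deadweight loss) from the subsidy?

Deadweight loss = £187.5

Pre-subsidy: 61.8 - 0.4Q = 42.6 + 0.2Q gives Q* = 32 and P* = 49.
With the subsidy, sellers receive Ps = Pb + 15 for each unit, where Pb is the price buyers pay.
On the curves, Pb = 61.8 - 0.4Q and Ps = 42.6 + 0.2Q; the wedge Ps − Pb = 15 gives 42.6 + 0.2Q − (61.8 - 0.4Q) = 15, so Q' = 57.
Then Pb = 61.8 − 0.4·57 = 39 and Ps = 42.6 + 0.2·57 = 54.
The subsidy expands output by 57 − 32 = 25 past the efficient level; on those units the gap between marginal cost and willingness to pay runs from 0 up to 15.
DWL = ½ × 15 × 25 = 187.5.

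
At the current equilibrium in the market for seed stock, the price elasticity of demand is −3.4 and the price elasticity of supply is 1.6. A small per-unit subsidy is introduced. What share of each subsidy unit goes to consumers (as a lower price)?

Consumer share = 0.32

For a small subsidy around the equilibrium, the benefit split depends on the relative slopes, which at a point are proportional to the elasticities.
Buyer share = εs/(εs + |εd|) = 1.6/(1.6 + 3.4) = 0.32; seller share = |εd|/(εs + |εd|) = 0.68.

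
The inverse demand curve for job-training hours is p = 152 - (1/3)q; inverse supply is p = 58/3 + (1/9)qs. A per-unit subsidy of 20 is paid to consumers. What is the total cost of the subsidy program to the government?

Pre-subsidy: 152 - (1/3)q = 58/3 + (1/9)q gives q* = 298.5 and p* = 52.5.
With the rebate, buyers effectively pay pb = ps − 20, where ps is the price sellers receive.
On the curves, pb = 152 - (1/3)q and ps = 58/3 + (1/9)q; the wedge ps − pb = 20 gives 58/3 + (1/9)q − (152 - (1/3)q) = 20, so q' = 343.5.
Then pb = 152 − (1/3)·343.5 = 37.5 and ps = 58/3 + (1/9)·343.5 = 57.5.
Government outlay = subsidy × quantity = 20 × 343.5 = 6870.

Government cost = 6870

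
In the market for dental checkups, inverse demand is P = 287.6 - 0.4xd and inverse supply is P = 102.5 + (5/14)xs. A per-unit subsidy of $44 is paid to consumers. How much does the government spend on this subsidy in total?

Government cost = 705628/53

Pre-subsidy: 287.6 - 0.4x = 102.5 + (5/14)x gives x* = 12957/53 and P* = 10060/53.
With the rebate, buyers effectively pay Pb = Ps − 44, where Ps is the price sellers receive.
On the curves, Pb = 287.6 - 0.4x and Ps = 102.5 + (5/14)x; the wedge Ps − Pb = 44 gives 102.5 + (5/14)x − (287.6 - 0.4x) = 44, so x' = 16037/53.
Then Pb = 287.6 − 0.4·(16037/53) = 8828/53 and Ps = 102.5 + (5/14)·(16037/53) = 11160/53.
Government outlay = subsidy × quantity = 44 × 16037/53 = 705628/53.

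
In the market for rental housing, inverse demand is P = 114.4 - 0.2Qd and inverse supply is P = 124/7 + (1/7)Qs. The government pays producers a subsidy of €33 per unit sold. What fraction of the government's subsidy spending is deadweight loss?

DWL / government spending = 385/3026

Pre-subsidy: 114.4 - 0.2Q = 124/7 + (1/7)Q gives Q* = 282 and P* = 58.
With the subsidy, sellers receive Ps = Pb + 33 for each unit, where Pb is the price buyers pay.
On the curves, Pb = 114.4 - 0.2Q and Ps = 124/7 + (1/7)Q; the wedge Ps − Pb = 33 gives 124/7 + (1/7)Q − (114.4 - 0.2Q) = 33, so Q' = 378.25.
Then Pb = 114.4 − 0.2·378.25 = 38.75 and Ps = 124/7 + (1/7)·378.25 = 71.75.
ΔCS = ½(282 + 378.25)(58 − 38.75) = 6354.90625; ΔPS = ½(282 + 378.25)(71.75 − 58) = 4539.21875.
Government spending = 33 × 378.25 = 12482.25.
DWL = ½ × 33 × (378.25 − 282) = 1588.125; fraction = 1588.125 / 12482.25 = 385/3026.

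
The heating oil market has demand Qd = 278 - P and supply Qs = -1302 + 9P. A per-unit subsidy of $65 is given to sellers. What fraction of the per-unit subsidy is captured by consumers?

Pre-subsidy: 278 - P = -1302 + 9P gives P* = 158, Q* = 120.
With the subsidy, sellers receive Ps = Pb + 65 for each unit, where Pb is the price buyers pay.
Supply in terms of Pb becomes Qs = -1302 + 9(Pb + 65) = -717 + 9Pb. Setting this equal to demand: 278 - Pb = -717 + 9Pb, so Pb = 99.5.
Sellers receive Ps = 99.5 + 65 = 164.5; Q' = 278 − 1·99.5 = 178.5.
Buyers' price falls by P* − Pb = 158 − 99.5 = 58.5; sellers' price rises by Ps − P* = 164.5 − 158 = 6.5.
So consumers capture 58.5/65 = 0.9 of each unit of subsidy.

Consumer share = 0.9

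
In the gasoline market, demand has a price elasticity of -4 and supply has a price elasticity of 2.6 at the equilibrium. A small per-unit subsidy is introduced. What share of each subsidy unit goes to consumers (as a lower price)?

For a small subsidy around the equilibrium, the benefit split depends on the relative slopes, which at a point are proportional to the elasticities.
Buyer share = εs/(εs + |εd|) = 2.6/(2.6 + 4) = 13/33; seller share = |εd|/(εs + |εd|) = 20/33.

Consumer share = 13/33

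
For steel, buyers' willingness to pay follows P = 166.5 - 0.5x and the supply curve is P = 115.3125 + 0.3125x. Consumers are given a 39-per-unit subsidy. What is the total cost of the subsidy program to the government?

Government cost = 4329

Pre-subsidy: 166.5 - 0.5x = 115.3125 + 0.3125x gives x* = 63 and P* = 135.
With the rebate, buyers effectively pay Pb = Ps − 39, where Ps is the price sellers receive.
On the curves, Pb = 166.5 - 0.5x and Ps = 115.3125 + 0.3125x; the wedge Ps − Pb = 39 gives 115.3125 + 0.3125x − (166.5 - 0.5x) = 39, so x' = 111.
Then Pb = 166.5 − 0.5·111 = 111 and Ps = 115.3125 + 0.3125·111 = 150.
Government outlay = subsidy × quantity = 39 × 111 = 4329.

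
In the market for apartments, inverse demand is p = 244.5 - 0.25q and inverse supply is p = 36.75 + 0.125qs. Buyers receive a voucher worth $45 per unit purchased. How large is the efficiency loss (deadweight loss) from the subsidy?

Pre-subsidy: 244.5 - 0.25q = 36.75 + 0.125q gives q* = 554 and p* = 106.
With the rebate, buyers effectively pay pb = ps − 45, where ps is the price sellers receive.
On the curves, pb = 244.5 - 0.25q and ps = 36.75 + 0.125q; the wedge ps − pb = 45 gives 36.75 + 0.125q − (244.5 - 0.25q) = 45, so q' = 674.
Then pb = 244.5 − 0.25·674 = 76 and ps = 36.75 + 0.125·674 = 121.
The subsidy expands output by 674 − 554 = 120 past the efficient level; on those units the gap between marginal cost and willingness to pay runs from 0 up to 45.
DWL = ½ × 45 × 120 = 2700.

Deadweight loss = $2700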